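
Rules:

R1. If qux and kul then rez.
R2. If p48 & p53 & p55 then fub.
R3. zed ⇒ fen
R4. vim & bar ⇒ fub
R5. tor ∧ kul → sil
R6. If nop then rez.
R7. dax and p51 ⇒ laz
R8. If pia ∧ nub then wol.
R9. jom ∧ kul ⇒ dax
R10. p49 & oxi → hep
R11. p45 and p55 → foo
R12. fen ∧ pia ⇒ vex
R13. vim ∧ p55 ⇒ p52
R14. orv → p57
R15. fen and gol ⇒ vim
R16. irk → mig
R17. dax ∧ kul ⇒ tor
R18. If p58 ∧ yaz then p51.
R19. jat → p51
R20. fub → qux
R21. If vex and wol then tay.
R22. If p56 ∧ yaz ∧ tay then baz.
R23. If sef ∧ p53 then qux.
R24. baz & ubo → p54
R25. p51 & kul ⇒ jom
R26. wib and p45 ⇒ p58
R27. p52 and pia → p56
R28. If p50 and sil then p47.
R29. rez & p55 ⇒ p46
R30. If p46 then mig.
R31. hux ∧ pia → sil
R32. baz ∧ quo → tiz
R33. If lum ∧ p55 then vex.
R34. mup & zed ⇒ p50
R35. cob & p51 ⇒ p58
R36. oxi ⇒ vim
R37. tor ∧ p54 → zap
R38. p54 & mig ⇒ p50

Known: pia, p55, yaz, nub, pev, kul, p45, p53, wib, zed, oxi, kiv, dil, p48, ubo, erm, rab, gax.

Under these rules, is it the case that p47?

fub  (by R2: p48, p53, p55)
fen  (by R3: zed)
wol  (by R8: pia, nub)
vex  (by R12: fen, pia)
qux  (by R20: fub)
tay  (by R21: vex, wol)
p58  (by R26: wib, p45)
vim  (by R36: oxi)
rez  (by R1: qux, kul)
p52  (by R13: vim, p55)
p51  (by R18: p58, yaz)
jom  (by R25: p51, kul)
p56  (by R27: p52, pia)
p46  (by R29: rez, p55)
mig  (by R30: p46)
dax  (by R9: jom, kul)
tor  (by R17: dax, kul)
baz  (by R22: p56, yaz, tay)
p54  (by R24: baz, ubo)
p50  (by R38: p54, mig)
sil  (by R5: tor, kul)
p47  (by R28: p50, sil)

Yes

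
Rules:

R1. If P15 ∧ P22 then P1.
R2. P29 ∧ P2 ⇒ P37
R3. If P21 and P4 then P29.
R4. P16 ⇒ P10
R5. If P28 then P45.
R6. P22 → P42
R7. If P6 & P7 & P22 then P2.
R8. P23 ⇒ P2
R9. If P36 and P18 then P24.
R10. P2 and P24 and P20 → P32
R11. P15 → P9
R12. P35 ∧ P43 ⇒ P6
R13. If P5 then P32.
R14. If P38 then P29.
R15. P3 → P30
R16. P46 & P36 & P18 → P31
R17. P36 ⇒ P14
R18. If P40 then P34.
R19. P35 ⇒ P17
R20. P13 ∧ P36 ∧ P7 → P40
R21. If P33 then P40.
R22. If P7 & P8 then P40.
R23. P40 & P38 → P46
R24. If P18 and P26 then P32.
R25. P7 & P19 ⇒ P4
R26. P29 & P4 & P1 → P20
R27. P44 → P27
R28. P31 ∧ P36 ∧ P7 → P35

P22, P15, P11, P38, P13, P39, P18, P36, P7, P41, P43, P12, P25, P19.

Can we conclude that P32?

Yes

P1  (by R1: P15, P22)
P24  (by R9: P36, P18)
P29  (by R14: P38)
P40  (by R20: P13, P36, P7)
P46  (by R23: P40, P38)
P4  (by R25: P7, P19)
P20  (by R26: P29, P4, P1)
P31  (by R16: P46, P36, P18)
P35  (by R28: P31, P36, P7)
P6  (by R12: P35, P43)
P2  (by R7: P6, P7, P22)
P32  (by R10: P2, P24, P20)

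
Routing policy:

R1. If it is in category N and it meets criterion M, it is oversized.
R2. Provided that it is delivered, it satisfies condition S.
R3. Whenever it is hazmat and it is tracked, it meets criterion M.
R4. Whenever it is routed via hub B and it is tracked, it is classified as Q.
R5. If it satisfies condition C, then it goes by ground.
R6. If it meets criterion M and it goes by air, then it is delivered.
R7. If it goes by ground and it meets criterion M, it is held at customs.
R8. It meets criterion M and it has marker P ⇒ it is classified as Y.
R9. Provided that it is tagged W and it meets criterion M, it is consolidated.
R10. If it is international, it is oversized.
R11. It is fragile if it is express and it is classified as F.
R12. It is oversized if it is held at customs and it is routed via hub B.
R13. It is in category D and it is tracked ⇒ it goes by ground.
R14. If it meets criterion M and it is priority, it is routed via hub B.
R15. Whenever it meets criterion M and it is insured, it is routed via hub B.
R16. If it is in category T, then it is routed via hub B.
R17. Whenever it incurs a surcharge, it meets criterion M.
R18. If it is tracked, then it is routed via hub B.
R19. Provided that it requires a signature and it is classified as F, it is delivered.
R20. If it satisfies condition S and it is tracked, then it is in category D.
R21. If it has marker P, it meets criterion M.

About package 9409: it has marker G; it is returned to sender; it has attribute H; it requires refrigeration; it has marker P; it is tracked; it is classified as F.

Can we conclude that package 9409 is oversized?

No

Forward chaining from the given facts derives: is routed via hub B, meets criterion M, is classified as Q, is classified as Y.
Rules concluding "it is oversized": R1 needs "it is in category N"; R10 needs "it is international"; R12 needs "it is held at customs" — none of these are established.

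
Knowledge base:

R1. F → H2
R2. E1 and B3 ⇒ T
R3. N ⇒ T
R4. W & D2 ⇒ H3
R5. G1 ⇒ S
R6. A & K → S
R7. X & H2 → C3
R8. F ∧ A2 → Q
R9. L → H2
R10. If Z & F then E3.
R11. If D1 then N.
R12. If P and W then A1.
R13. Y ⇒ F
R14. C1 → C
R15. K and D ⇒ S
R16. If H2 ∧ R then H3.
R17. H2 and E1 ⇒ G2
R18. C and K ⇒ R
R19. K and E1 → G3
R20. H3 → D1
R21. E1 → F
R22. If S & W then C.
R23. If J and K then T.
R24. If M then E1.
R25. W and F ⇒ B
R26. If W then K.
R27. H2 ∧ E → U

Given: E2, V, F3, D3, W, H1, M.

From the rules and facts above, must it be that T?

Forward chaining from the given facts derives: E1, K, G3, F, B, H2, G2.
Rules concluding T: R2 needs B3; R3 needs N; R23 needs J — none of these are established.

No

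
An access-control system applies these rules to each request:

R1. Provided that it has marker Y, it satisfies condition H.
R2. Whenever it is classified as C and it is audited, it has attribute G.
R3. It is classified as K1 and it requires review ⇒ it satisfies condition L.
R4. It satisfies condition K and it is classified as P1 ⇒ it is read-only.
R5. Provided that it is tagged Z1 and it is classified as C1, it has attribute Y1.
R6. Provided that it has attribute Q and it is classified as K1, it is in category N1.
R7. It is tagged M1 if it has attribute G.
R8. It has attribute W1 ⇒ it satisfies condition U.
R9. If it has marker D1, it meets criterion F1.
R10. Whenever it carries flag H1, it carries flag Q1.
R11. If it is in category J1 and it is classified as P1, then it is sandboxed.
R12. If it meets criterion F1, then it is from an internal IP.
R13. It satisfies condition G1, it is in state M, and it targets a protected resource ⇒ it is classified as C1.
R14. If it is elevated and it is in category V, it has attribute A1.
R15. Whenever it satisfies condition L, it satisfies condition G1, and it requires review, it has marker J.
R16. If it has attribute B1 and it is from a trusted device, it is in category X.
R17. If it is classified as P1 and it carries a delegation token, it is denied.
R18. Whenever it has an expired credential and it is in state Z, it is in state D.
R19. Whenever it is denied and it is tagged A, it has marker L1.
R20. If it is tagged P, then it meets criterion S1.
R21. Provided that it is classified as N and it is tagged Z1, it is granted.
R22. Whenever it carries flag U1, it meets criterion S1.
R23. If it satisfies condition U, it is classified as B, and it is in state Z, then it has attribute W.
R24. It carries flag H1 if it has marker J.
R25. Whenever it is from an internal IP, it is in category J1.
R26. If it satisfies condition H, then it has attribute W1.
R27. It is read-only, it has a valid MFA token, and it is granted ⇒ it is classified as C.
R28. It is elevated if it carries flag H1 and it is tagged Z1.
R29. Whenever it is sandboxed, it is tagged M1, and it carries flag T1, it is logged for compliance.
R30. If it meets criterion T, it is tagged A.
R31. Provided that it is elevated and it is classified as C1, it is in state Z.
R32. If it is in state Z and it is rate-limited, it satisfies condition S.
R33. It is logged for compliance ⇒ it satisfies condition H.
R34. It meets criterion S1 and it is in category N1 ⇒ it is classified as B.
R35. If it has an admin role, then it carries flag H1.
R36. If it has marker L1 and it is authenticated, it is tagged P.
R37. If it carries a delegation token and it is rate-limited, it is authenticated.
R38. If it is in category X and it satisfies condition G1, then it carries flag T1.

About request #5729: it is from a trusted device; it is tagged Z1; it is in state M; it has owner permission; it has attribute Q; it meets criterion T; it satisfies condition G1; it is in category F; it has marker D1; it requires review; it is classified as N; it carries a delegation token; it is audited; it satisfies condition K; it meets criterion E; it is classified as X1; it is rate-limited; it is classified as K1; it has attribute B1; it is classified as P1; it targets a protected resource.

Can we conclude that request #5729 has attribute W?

Forward chaining from the given facts derives: satisfies condition L, is read-only, is in category N1, meets criterion F1, is from an internal IP, is classified as C1, has marker J, is in category X, is denied, is granted, carries flag H1, is in category J1, is elevated, is tagged A, is in state Z, satisfies condition S, is authenticated, carries flag T1, has attribute Y1, carries flag Q1, is sandboxed, has marker L1, is tagged P, meets criterion S1, is classified as B.
The only rule concluding "it has attribute W" is R23, which needs "it satisfies condition U"; that is never established.

No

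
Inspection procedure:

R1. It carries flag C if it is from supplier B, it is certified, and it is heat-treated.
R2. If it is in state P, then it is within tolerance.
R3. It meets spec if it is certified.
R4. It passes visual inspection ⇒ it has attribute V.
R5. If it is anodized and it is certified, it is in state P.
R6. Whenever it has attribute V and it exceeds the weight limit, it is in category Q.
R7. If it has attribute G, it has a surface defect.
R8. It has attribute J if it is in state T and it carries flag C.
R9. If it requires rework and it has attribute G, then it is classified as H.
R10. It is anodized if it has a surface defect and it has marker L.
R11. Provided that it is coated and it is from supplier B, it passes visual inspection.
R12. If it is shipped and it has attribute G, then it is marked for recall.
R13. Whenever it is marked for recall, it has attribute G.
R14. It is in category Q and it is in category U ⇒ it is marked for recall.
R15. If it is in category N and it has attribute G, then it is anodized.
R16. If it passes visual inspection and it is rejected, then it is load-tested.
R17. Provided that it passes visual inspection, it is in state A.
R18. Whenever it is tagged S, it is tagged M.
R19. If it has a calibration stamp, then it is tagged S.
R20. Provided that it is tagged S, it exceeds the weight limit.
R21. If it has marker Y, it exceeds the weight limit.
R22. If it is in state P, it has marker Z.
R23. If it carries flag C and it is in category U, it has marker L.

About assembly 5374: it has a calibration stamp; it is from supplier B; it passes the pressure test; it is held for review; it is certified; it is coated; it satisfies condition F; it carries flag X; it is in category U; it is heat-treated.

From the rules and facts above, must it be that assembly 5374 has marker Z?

By R1 (it is from supplier B, it is certified, it is heat-treated): it carries flag C.
By R11 (it is coated, it is from supplier B): it passes visual inspection.
By R19 (it has a calibration stamp): it is tagged S.
By R20 (it is tagged S): it exceeds the weight limit.
By R23 (it carries flag C, it is in category U): it has marker L.
By R4 (it passes visual inspection): it has attribute V.
By R6 (it has attribute V, it exceeds the weight limit): it is in category Q.
By R14 (it is in category Q, it is in category U): it is marked for recall.
By R13 (it is marked for recall): it has attribute G.
By R7 (it has attribute G): it has a surface defect.
By R10 (it has a surface defect, it has marker L): it is anodized.
By R5 (it is anodized, it is certified): it is in state P.
By R22 (it is in state P): it has marker Z.

Yes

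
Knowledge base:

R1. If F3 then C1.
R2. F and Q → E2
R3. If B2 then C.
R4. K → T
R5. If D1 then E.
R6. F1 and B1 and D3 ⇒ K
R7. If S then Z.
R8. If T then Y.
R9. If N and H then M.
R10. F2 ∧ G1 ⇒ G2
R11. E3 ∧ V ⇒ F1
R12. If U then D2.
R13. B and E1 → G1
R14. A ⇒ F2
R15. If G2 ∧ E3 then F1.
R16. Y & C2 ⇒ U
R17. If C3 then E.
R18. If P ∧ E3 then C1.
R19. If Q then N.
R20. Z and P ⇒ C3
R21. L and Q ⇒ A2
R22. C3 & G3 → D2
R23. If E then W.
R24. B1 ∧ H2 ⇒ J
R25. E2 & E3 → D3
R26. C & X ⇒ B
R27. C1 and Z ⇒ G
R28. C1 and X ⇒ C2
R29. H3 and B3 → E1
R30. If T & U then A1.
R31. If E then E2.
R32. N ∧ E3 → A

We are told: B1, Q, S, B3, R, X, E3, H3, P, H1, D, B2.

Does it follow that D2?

Yes

C  (by R3: B2)
Z  (by R7: S)
C1  (by R18: P, E3)
N  (by R19: Q)
C3  (by R20: Z, P)
B  (by R26: C, X)
C2  (by R28: C1, X)
E1  (by R29: H3, B3)
A  (by R32: N, E3)
G1  (by R13: B, E1)
F2  (by R14: A)
E  (by R17: C3)
E2  (by R31: E)
G2  (by R10: F2, G1)
F1  (by R15: G2, E3)
D3  (by R25: E2, E3)
K  (by R6: F1, B1, D3)
T  (by R4: K)
Y  (by R8: T)
U  (by R16: Y, C2)
D2  (by R12: U)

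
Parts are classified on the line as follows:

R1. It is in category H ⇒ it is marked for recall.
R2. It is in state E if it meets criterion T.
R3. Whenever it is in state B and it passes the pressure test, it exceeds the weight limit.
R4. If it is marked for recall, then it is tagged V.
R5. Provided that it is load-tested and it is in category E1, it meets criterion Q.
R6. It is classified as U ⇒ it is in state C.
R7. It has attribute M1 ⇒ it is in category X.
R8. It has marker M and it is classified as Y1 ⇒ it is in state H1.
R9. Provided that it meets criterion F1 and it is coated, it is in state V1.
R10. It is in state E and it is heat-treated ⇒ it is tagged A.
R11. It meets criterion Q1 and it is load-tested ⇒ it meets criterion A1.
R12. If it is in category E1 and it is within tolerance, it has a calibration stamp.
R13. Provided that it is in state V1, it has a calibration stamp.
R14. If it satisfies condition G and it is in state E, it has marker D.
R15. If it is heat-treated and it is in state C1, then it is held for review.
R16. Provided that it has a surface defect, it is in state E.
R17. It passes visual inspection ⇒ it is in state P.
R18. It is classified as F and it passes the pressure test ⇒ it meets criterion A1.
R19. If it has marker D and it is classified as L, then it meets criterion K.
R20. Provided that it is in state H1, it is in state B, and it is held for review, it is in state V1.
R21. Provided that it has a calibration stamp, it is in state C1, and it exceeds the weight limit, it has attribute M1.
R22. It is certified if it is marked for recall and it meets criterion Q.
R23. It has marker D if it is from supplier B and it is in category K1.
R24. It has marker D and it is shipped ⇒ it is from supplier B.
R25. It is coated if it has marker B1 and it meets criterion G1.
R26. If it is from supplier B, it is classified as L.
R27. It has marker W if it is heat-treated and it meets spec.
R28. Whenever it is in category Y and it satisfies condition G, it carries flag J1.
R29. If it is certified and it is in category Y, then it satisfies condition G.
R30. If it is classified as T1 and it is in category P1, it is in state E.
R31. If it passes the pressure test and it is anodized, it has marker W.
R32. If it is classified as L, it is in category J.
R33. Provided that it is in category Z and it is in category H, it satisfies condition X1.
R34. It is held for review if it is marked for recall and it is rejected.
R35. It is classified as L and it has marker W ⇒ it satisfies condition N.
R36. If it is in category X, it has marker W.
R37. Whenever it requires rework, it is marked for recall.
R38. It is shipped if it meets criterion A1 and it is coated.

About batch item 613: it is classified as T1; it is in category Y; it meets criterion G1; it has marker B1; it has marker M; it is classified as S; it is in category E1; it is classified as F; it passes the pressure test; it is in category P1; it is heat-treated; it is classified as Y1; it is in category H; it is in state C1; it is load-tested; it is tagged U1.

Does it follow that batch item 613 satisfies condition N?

No

Forward chaining from the given facts derives: is marked for recall, is tagged V, meets criterion Q, is in state H1, is held for review, meets criterion A1, is certified, is coated, satisfies condition G, is in state E, is shipped, is tagged A, has marker D, is from supplier B, is classified as L, carries flag J1, is in category J, meets criterion K.
The only rule concluding "it satisfies condition N" is R35, which needs "it has marker W"; that is never established.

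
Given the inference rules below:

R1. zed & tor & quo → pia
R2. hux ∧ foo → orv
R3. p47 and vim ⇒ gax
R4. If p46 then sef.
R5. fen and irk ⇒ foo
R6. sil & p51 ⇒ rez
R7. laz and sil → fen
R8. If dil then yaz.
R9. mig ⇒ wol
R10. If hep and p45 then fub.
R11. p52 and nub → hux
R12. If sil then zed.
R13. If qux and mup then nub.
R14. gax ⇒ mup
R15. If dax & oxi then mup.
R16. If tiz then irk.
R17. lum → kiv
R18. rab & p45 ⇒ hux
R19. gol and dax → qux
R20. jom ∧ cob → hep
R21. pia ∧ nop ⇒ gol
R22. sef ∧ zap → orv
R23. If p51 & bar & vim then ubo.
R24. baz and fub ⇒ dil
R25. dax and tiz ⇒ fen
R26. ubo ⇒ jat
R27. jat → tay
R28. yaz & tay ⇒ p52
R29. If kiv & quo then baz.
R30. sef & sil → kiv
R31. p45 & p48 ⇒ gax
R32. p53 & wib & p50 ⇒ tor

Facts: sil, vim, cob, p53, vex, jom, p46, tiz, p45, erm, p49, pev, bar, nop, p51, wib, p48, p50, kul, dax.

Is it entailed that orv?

No

Forward chaining from the given facts derives: sef, rez, zed, irk, hep, ubo, fen, jat, tay, kiv, gax, tor, foo, fub, mup.
Rules concluding orv: R2 needs hux; R22 needs zap — none of these are established.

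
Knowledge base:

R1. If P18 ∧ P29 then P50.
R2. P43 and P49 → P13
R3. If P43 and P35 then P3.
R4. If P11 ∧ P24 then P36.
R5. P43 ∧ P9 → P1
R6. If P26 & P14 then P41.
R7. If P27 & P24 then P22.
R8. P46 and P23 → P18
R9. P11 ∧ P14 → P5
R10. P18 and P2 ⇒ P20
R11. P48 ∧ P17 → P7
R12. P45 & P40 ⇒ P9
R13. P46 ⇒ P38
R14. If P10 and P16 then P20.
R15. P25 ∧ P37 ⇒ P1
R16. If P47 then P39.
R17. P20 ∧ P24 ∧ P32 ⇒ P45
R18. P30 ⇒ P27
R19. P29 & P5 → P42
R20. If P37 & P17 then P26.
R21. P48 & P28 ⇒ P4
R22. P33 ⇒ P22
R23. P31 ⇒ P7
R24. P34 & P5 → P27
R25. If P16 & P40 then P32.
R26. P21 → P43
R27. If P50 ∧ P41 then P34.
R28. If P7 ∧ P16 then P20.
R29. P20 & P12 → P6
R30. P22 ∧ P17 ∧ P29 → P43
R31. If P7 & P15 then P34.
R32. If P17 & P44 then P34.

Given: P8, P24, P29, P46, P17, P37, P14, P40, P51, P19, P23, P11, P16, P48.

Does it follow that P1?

Yes

P18  (by R8: P46, P23)
P5  (by R9: P11, P14)
P7  (by R11: P48, P17)
P26  (by R20: P37, P17)
P32  (by R25: P16, P40)
P20  (by R28: P7, P16)
P50  (by R1: P18, P29)
P41  (by R6: P26, P14)
P45  (by R17: P20, P24, P32)
P34  (by R27: P50, P41)
P9  (by R12: P45, P40)
P27  (by R24: P34, P5)
P22  (by R7: P27, P24)
P43  (by R30: P22, P17, P29)
P1  (by R5: P43, P9)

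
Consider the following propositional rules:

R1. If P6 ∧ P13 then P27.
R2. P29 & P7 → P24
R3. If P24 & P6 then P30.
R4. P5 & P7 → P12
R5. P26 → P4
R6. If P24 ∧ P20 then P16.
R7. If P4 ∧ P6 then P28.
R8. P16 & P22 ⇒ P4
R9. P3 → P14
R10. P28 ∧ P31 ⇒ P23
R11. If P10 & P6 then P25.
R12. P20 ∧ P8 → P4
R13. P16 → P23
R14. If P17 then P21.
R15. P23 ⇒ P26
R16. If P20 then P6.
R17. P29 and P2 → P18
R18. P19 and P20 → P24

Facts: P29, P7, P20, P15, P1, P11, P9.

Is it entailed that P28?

P24  (by R2: P29, P7)
P16  (by R6: P24, P20)
P23  (by R13: P16)
P26  (by R15: P23)
P6  (by R16: P20)
P4  (by R5: P26)
P28  (by R7: P4, P6)

Yes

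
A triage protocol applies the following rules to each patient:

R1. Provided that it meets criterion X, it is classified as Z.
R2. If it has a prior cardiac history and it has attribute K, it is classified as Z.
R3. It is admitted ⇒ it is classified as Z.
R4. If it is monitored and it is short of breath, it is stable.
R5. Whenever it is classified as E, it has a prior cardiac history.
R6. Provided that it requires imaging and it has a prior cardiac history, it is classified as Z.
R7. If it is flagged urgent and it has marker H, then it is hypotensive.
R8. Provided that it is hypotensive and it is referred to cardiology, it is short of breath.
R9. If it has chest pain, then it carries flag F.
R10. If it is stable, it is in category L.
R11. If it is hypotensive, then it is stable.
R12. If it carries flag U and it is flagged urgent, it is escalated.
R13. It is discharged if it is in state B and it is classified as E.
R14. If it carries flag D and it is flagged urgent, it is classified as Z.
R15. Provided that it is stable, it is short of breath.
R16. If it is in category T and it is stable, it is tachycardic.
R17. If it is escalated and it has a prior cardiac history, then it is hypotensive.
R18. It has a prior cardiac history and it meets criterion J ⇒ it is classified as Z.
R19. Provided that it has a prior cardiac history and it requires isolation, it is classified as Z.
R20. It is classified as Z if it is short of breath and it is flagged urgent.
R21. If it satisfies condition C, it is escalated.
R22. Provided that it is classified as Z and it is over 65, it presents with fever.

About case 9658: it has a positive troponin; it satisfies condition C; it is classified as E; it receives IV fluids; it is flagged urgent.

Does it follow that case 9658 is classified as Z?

By R5 (it is classified as E): it has a prior cardiac history.
By R21 (it satisfies condition C): it is escalated.
By R17 (it is escalated, it has a prior cardiac history): it is hypotensive.
By R11 (it is hypotensive): it is stable.
By R15 (it is stable): it is short of breath.
By R20 (it is short of breath, it is flagged urgent): it is classified as Z.

Yes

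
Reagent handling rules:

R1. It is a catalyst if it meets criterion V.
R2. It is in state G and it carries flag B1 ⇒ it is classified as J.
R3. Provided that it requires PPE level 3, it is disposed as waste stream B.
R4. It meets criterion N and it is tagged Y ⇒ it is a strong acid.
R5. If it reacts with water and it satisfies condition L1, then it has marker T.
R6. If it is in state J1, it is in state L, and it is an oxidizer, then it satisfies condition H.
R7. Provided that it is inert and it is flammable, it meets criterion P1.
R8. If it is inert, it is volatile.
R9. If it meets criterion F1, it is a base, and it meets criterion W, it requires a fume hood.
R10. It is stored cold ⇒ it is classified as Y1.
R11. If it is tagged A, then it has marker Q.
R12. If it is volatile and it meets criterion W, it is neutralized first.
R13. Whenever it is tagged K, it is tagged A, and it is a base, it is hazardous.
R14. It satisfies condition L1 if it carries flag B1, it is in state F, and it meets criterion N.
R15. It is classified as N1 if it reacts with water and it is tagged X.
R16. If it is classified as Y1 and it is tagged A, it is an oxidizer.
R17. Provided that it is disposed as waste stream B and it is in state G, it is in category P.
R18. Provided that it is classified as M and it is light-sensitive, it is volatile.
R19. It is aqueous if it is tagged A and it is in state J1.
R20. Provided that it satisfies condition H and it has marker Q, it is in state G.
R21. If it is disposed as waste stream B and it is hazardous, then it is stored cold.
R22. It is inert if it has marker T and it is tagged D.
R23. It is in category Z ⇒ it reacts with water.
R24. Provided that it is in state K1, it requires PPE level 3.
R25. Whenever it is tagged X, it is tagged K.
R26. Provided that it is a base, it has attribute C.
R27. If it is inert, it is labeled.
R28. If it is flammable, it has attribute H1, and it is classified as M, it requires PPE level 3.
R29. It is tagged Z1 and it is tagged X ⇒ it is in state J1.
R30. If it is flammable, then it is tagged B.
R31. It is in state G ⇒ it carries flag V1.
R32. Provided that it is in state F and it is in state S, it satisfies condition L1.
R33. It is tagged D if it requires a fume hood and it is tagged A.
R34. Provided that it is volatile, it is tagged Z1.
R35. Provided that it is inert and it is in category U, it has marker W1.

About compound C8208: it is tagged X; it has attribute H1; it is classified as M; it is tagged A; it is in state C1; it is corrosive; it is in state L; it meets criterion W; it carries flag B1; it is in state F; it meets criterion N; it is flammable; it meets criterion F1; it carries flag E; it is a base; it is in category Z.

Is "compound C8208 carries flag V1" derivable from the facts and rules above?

By R9 (it meets criterion F1, it is a base, it meets criterion W): it requires a fume hood.
By R11 (it is tagged A): it has marker Q.
By R14 (it carries flag B1, it is in state F, it meets criterion N): it satisfies condition L1.
By R23 (it is in category Z): it reacts with water.
By R25 (it is tagged X): it is tagged K.
By R28 (it is flammable, it has attribute H1, it is classified as M): it requires PPE level 3.
By R33 (it requires a fume hood, it is tagged A): it is tagged D.
By R3 (it requires PPE level 3): it is disposed as waste stream B.
By R5 (it reacts with water, it satisfies condition L1): it has marker T.
By R13 (it is tagged K, it is tagged A, it is a base): it is hazardous.
By R21 (it is disposed as waste stream B, it is hazardous): it is stored cold.
By R22 (it has marker T, it is tagged D): it is inert.
By R8 (it is inert): it is volatile.
By R10 (it is stored cold): it is classified as Y1.
By R16 (it is classified as Y1, it is tagged A): it is an oxidizer.
By R34 (it is volatile): it is tagged Z1.
By R29 (it is tagged Z1, it is tagged X): it is in state J1.
By R6 (it is in state J1, it is in state L, it is an oxidizer): it satisfies condition H.
By R20 (it satisfies condition H, it has marker Q): it is in state G.
By R31 (it is in state G): it carries flag V1.

Yes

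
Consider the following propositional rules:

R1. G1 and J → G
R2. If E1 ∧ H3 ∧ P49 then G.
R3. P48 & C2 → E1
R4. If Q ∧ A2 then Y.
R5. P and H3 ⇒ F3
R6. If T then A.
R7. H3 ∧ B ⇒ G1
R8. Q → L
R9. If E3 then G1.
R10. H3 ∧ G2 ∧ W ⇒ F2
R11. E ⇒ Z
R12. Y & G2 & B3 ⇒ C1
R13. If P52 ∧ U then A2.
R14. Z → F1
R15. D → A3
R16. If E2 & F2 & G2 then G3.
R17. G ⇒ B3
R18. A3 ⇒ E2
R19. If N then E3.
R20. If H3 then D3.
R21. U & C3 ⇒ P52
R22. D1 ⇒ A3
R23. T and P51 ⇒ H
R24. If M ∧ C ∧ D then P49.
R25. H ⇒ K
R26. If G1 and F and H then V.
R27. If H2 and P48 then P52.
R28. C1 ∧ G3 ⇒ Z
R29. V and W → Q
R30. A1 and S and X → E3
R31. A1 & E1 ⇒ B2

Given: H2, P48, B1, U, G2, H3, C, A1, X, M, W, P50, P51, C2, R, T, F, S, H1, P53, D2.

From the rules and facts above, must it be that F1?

No

Forward chaining from the given facts derives: E1, A, F2, D3, H, K, P52, E3, B2, G1, A2, V, Q, Y, L.
The only rule concluding F1 is R14, which needs Z; that is never established.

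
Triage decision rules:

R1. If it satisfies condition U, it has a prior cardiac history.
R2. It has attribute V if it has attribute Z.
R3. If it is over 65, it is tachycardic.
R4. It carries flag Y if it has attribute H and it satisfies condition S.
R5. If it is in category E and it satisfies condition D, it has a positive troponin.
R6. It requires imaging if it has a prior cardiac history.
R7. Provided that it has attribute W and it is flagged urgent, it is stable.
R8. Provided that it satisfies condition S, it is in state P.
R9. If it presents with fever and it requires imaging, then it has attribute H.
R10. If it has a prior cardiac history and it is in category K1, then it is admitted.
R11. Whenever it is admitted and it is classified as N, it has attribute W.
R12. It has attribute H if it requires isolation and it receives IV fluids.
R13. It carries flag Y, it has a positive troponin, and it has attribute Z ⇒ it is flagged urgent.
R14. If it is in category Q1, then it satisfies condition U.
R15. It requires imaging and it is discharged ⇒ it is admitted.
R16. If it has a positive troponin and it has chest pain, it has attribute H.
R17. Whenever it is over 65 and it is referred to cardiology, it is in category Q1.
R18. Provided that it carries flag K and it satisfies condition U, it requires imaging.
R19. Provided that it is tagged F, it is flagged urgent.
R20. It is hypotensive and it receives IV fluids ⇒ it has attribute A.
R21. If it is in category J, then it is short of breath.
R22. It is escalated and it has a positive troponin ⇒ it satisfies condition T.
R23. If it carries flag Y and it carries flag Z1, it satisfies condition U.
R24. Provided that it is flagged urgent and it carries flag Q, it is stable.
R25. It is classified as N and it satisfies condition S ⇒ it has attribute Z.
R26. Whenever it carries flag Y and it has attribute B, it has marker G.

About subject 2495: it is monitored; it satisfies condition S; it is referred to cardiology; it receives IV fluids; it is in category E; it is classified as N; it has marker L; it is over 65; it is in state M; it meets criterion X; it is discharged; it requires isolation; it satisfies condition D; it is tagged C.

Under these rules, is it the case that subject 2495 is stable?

Yes

By R5 (it is in category E, it satisfies condition D): it has a positive troponin.
By R12 (it requires isolation, it receives IV fluids): it has attribute H.
By R17 (it is over 65, it is referred to cardiology): it is in category Q1.
By R25 (it is classified as N, it satisfies condition S): it has attribute Z.
By R4 (it has attribute H, it satisfies condition S): it carries flag Y.
By R13 (it carries flag Y, it has a positive troponin, it has attribute Z): it is flagged urgent.
By R14 (it is in category Q1): it satisfies condition U.
By R1 (it satisfies condition U): it has a prior cardiac history.
By R6 (it has a prior cardiac history): it requires imaging.
By R15 (it requires imaging, it is discharged): it is admitted.
By R11 (it is admitted, it is classified as N): it has attribute W.
By R7 (it has attribute W, it is flagged urgent): it is stable.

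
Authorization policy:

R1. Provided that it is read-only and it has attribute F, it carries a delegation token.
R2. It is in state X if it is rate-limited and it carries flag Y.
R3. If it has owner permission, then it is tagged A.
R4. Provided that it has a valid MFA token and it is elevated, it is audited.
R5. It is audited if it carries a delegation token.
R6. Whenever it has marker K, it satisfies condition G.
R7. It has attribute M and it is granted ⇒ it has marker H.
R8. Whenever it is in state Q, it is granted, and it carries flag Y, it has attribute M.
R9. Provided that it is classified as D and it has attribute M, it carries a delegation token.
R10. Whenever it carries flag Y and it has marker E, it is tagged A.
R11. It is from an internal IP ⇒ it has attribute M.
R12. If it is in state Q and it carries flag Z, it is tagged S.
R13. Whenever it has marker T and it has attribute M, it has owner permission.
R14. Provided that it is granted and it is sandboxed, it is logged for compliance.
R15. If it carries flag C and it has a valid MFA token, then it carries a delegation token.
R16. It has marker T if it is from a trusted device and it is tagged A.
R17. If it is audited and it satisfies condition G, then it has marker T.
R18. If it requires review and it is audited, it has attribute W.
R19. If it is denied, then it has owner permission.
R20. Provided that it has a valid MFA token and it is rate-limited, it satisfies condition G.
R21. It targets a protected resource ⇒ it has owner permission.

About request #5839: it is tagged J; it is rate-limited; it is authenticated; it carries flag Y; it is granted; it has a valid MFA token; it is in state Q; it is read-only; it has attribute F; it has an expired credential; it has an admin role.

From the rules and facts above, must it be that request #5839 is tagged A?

By R1 (it is read-only, it has attribute F): it carries a delegation token.
By R5 (it carries a delegation token): it is audited.
By R8 (it is in state Q, it is granted, it carries flag Y): it has attribute M.
By R20 (it has a valid MFA token, it is rate-limited): it satisfies condition G.
By R17 (it is audited, it satisfies condition G): it has marker T.
By R13 (it has marker T, it has attribute M): it has owner permission.
By R3 (it has owner permission): it is tagged A.

Yes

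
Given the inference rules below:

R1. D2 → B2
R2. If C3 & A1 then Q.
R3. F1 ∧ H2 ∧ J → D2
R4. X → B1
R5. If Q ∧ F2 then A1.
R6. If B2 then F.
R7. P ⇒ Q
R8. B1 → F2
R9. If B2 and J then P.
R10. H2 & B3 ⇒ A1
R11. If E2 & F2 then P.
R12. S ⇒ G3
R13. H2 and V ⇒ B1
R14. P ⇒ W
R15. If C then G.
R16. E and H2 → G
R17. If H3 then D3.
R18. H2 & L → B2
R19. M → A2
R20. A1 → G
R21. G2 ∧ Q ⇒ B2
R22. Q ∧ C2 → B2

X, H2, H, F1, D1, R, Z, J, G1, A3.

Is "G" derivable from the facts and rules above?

Yes

D2  (by R3: F1, H2, J)
B1  (by R4: X)
F2  (by R8: B1)
B2  (by R1: D2)
P  (by R9: B2, J)
Q  (by R7: P)
A1  (by R5: Q, F2)
G  (by R20: A1)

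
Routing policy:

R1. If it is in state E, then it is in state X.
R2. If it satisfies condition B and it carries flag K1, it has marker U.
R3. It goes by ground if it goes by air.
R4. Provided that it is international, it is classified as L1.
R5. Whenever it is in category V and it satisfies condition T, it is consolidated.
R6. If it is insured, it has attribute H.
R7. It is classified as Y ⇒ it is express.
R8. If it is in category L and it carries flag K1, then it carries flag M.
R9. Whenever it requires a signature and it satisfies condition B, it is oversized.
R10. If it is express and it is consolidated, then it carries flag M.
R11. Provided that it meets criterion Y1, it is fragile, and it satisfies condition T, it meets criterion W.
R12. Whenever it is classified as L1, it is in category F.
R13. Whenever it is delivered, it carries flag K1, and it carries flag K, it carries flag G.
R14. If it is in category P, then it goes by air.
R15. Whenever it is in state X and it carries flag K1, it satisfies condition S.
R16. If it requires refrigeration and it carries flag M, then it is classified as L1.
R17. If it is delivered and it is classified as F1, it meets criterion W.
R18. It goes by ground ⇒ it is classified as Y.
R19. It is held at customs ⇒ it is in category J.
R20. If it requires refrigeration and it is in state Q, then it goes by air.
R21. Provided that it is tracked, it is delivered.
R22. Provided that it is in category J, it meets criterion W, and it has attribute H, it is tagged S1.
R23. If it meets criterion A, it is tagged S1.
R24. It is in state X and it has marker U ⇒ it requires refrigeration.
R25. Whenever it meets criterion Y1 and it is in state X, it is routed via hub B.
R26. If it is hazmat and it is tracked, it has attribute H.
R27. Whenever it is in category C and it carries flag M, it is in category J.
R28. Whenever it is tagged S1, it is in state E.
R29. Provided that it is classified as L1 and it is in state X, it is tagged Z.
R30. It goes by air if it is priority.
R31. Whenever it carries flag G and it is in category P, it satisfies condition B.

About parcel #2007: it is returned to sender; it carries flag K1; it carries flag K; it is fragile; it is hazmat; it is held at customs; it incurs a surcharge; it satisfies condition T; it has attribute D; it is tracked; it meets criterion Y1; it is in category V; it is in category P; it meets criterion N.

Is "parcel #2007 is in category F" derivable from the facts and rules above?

Yes

By R5 (it is in category V, it satisfies condition T): it is consolidated.
By R11 (it meets criterion Y1, it is fragile, it satisfies condition T): it meets criterion W.
By R14 (it is in category P): it goes by air.
By R19 (it is held at customs): it is in category J.
By R21 (it is tracked): it is delivered.
By R26 (it is hazmat, it is tracked): it has attribute H.
By R3 (it goes by air): it goes by ground.
By R13 (it is delivered, it carries flag K1, it carries flag K): it carries flag G.
By R18 (it goes by ground): it is classified as Y.
By R22 (it is in category J, it meets criterion W, it has attribute H): it is tagged S1.
By R28 (it is tagged S1): it is in state E.
By R31 (it carries flag G, it is in category P): it satisfies condition B.
By R1 (it is in state E): it is in state X.
By R2 (it satisfies condition B, it carries flag K1): it has marker U.
By R7 (it is classified as Y): it is express.
By R10 (it is express, it is consolidated): it carries flag M.
By R24 (it is in state X, it has marker U): it requires refrigeration.
By R16 (it requires refrigeration, it carries flag M): it is classified as L1.
By R12 (it is classified as L1): it is in category F.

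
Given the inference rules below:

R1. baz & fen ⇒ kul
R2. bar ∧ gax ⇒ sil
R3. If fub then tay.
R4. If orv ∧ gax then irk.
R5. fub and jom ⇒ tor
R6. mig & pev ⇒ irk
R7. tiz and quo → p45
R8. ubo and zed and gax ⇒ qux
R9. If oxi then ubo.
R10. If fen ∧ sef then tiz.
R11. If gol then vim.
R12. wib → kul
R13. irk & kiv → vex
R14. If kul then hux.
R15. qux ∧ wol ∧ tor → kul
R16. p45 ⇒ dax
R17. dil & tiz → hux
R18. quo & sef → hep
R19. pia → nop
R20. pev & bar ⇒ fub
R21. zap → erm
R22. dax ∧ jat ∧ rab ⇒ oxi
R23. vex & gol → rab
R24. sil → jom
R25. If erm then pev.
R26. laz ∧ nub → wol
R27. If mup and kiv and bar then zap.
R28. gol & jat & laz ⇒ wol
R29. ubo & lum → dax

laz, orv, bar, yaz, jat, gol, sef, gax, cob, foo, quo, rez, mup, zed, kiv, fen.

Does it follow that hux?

sil  (by R2: bar, gax)
irk  (by R4: orv, gax)
tiz  (by R10: fen, sef)
vex  (by R13: irk, kiv)
rab  (by R23: vex, gol)
jom  (by R24: sil)
zap  (by R27: mup, kiv, bar)
wol  (by R28: gol, jat, laz)
p45  (by R7: tiz, quo)
dax  (by R16: p45)
erm  (by R21: zap)
oxi  (by R22: dax, jat, rab)
pev  (by R25: erm)
ubo  (by R9: oxi)
fub  (by R20: pev, bar)
tor  (by R5: fub, jom)
qux  (by R8: ubo, zed, gax)
kul  (by R15: qux, wol, tor)
hux  (by R14: kul)

Yes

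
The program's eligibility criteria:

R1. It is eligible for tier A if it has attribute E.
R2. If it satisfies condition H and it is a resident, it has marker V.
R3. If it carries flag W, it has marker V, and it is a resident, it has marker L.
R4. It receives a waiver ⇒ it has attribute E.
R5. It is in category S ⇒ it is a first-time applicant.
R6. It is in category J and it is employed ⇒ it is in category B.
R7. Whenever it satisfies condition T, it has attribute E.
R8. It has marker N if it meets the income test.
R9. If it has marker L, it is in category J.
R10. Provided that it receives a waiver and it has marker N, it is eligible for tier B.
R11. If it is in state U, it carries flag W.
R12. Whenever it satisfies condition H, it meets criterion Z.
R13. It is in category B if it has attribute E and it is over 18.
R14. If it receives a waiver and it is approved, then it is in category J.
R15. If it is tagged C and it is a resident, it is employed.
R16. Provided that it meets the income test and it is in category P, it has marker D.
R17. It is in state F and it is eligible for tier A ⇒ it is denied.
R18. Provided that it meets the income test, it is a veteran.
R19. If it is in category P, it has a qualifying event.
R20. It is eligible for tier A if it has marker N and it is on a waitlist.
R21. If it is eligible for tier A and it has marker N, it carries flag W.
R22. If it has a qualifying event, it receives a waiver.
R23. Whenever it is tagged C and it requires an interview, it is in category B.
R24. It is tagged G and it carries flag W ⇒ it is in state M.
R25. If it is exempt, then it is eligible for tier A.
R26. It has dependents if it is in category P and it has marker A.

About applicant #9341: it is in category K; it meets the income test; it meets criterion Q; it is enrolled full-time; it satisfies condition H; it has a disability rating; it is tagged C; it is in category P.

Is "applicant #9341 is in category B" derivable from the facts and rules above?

No

Forward chaining from the given facts derives: has marker N, meets criterion Z, has marker D, is a veteran, has a qualifying event, receives a waiver, has attribute E, is eligible for tier B, is eligible for tier A, carries flag W.
Rules concluding "it is in category B": R6 needs "it is in category J"; R13 needs "it is over 18"; R23 needs "it requires an interview" — none of these are established.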